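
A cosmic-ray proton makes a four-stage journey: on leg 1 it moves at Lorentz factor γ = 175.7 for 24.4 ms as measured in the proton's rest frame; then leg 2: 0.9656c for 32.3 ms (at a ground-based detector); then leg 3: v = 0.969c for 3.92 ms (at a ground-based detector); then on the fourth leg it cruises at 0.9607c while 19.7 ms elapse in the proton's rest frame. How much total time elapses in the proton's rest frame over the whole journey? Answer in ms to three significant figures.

Leg 1: 24.4 ms is already measured in the proton's rest frame.
Leg 2: γ = 1/√(1 − 0.9656²) = 1/√0.06762 = 3.846; τ_2 = 32.3/3.846 = 8.399 ms.
Leg 3: γ = 1/√(1 − 0.969²) = 1/√0.06104 = 4.048; τ_3 = 3.92/4.048 = 0.9685 ms.
Leg 4: 19.7 ms is already measured in the proton's rest frame.
Total: 24.40 + 8.399 + 0.9685 + 19.70 ms.

τ = 53.5 ms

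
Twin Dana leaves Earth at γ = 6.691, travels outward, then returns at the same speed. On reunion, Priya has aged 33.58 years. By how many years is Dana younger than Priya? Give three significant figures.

γ = 6.691
Dana's elapsed proper time: τ = 33.58/6.691 = 5.019 years.
Age gap = Δt − τ = 33.58 − 5.019 years.

Δt − τ = 28.6 years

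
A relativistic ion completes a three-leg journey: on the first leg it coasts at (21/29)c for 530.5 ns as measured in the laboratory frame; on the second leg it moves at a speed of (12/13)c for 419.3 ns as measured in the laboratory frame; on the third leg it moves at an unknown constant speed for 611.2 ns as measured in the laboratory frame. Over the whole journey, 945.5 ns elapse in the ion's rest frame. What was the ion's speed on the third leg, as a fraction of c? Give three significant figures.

β = 0.729

Leg 1: γ = 1/√(1 − (21/29)²) = 29/20 = 1.450; τ_1 = 530.5/1.450 = 365.9 ns.
Leg 2: γ = 1/√(1 − (12/13)²) = 13/5 = 2.600; τ_2 = 419.3/2.600 = 161.3 ns.
Leg 3: speed unknown; τ_3 = 611.2/γ_3.
Total proper time: 365.9 + 161.3 + τ_3 = 945.5, so τ_3 = 945.5 − 527.1 = 418.4 ns.
γ_3 = 611.2/418.4 = 1.461; β = √(1 − 1/γ²) = √0.5315.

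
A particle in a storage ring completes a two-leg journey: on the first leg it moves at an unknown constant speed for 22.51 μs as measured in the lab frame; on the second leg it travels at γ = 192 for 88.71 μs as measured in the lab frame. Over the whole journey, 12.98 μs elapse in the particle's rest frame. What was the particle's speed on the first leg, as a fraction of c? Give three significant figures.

β = 0.831

Leg 1: speed unknown; τ_1 = 22.51/γ_1.
Leg 2: γ = 192; τ_2 = 88.71/192.0 = 0.4620 μs.
Total proper time: τ_1 + 0.4620 = 12.98, so τ_1 = 12.98 − 0.4620 = 12.52 μs.
γ_1 = 22.51/12.52 = 1.798; β = √(1 − 1/γ²) = √0.6907.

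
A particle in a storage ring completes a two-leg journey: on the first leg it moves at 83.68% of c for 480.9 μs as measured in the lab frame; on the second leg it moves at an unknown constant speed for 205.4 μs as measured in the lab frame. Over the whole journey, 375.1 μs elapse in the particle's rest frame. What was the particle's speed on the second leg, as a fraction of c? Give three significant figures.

Leg 1: β = 0.8368; γ = 1/√(1 − 0.8368²) = 1/√0.2998 = 1.826; τ_1 = 480.9/1.826 = 263.3 μs.
Leg 2: speed unknown; τ_2 = 205.4/γ_2.
Total proper time: 263.3 + τ_2 = 375.1, so τ_2 = 375.1 − 263.3 = 111.8 μs.
γ_2 = 205.4/111.8 = 1.837; β = √(1 − 1/γ²) = √0.7037.

β = 0.839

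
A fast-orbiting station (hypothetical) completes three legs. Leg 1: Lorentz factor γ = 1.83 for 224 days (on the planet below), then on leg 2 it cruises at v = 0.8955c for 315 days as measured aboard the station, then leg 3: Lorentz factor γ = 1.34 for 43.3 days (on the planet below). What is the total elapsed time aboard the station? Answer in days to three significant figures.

τ = 470 days

Leg 1: γ = 1.83; τ_1 = 224/1.830 = 122.4 days.
Leg 2: 315 days is already measured aboard the station.
Leg 3: γ = 1.34; τ_3 = 43.3/1.340 = 32.31 days.
Total: 122.4 + 315.0 + 32.31 days.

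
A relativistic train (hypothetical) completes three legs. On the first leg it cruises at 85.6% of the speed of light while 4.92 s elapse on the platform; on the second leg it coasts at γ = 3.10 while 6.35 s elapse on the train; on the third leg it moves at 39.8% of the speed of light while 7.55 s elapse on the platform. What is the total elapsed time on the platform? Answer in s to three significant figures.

Leg 1: 4.92 s is already measured on the platform.
Leg 2: γ = 3.10; Δt_2 = 3.100 × 6.35 = 19.68 s.
Leg 3: 7.55 s is already measured on the platform.
Total: 4.920 + 19.68 + 7.550 s.

Δt = 32.2 s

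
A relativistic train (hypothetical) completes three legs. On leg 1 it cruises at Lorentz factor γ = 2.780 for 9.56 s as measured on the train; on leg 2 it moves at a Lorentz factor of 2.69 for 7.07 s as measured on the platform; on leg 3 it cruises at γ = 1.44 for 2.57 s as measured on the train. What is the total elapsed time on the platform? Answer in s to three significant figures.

Δt = 37.3 s

Leg 1: γ = 2.780; Δt_1 = 2.780 × 9.56 = 26.58 s.
Leg 2: 7.07 s is already measured on the platform.
Leg 3: γ = 1.44; Δt_3 = 1.440 × 2.57 = 3.701 s.
Total: 26.58 + 7.070 + 3.701 s.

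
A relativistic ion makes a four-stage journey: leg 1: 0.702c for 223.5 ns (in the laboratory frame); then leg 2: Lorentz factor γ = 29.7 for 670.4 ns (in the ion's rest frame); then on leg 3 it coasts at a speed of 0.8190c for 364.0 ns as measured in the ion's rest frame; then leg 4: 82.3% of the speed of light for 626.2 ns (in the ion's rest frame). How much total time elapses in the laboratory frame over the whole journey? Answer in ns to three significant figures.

Leg 1: 223.5 ns is already measured in the laboratory frame.
Leg 2: γ = 29.7; Δt_2 = 29.70 × 670.4 = 1.991×10⁴ ns.
Leg 3: γ = 1/√(1 − 0.8190²) = 1/√0.3292 = 1.743; Δt_3 = 1.743 × 364.0 = 634.4 ns.
Leg 4: β = 0.823; γ = 1/√(1 − 0.823²) = 1/√0.3227 = 1.760; Δt_4 = 1.760 × 626.2 = 1102 ns.
Total: 223.5 + 1.991×10⁴ + 634.4 + 1102 ns.

Δt = 2.19×10⁴ ns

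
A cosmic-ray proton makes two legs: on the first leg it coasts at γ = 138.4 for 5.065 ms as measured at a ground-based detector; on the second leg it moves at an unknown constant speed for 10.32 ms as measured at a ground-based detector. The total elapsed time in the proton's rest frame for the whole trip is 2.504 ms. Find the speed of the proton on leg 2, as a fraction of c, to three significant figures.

Leg 1: γ = 138.4; τ_1 = 5.065/138.4 = 0.03660 ms.
Leg 2: speed unknown; τ_2 = 10.32/γ_2.
Total proper time: 0.03660 + τ_2 = 2.504, so τ_2 = 2.504 − 0.03660 = 2.467 ms.
γ_2 = 10.32/2.467 = 4.183; β = √(1 − 1/γ²) = √0.9428.

β = 0.971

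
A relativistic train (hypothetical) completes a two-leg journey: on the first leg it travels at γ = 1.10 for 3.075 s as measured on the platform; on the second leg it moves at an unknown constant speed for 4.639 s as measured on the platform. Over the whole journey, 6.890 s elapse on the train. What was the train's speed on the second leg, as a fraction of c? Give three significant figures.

Leg 1: γ = 1.10; τ_1 = 3.075/1.100 = 2.795 s.
Leg 2: speed unknown; τ_2 = 4.639/γ_2.
Total proper time: 2.795 + τ_2 = 6.890, so τ_2 = 6.890 − 2.795 = 4.095 s.
γ_2 = 4.639/4.095 = 1.133; β = √(1 − 1/γ²) = √0.2210.

β = 0.470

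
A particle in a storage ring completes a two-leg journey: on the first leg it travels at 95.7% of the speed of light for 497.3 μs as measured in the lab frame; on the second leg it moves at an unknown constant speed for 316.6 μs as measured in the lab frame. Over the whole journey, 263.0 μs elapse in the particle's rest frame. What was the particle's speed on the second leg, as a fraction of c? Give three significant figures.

Leg 1: β = 0.957; γ = 1/√(1 − 0.957²) = 1/√0.08415 = 3.447; τ_1 = 497.3/3.447 = 144.3 μs.
Leg 2: speed unknown; τ_2 = 316.6/γ_2.
Total proper time: 144.3 + τ_2 = 263.0, so τ_2 = 263.0 − 144.3 = 118.7 μs.
γ_2 = 316.6/118.7 = 2.666; β = √(1 − 1/γ²) = √0.8593.

β = 0.927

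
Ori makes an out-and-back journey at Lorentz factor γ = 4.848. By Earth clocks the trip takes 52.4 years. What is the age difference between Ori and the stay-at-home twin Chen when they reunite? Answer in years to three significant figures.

Δt − τ = 41.6 years

γ = 4.848
Ori's elapsed proper time: τ = 52.4/4.848 = 10.81 years.
Age gap = Δt − τ = 52.4 − 10.81 years.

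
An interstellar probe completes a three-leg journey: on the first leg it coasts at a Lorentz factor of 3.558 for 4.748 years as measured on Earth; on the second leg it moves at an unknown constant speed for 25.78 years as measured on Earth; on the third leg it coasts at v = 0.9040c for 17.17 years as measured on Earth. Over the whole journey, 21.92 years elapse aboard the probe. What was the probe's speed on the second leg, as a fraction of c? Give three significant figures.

β = 0.858

Leg 1: γ = 3.558; τ_1 = 4.748/3.558 = 1.334 years.
Leg 2: speed unknown; τ_2 = 25.78/γ_2.
Leg 3: γ = 1/√(1 − 0.9040²) = 1/√0.1828 = 2.339; τ_3 = 17.17/2.339 = 7.341 years.
Total proper time: 1.334 + τ_2 + 7.341 = 21.92, so τ_2 = 21.92 − 8.675 = 13.24 years.
γ_2 = 25.78/13.24 = 1.946; β = √(1 − 1/γ²) = √0.7360.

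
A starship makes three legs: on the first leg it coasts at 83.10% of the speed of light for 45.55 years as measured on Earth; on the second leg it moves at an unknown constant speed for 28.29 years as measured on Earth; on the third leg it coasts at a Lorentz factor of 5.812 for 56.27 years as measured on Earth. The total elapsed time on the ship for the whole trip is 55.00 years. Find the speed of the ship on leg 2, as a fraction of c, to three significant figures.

β = 0.708

Leg 1: β = 0.8310; γ = 1/√(1 − 0.8310²) = 1/√0.3094 = 1.798; τ_1 = 45.55/1.798 = 25.34 years.
Leg 2: speed unknown; τ_2 = 28.29/γ_2.
Leg 3: γ = 5.812; τ_3 = 56.27/5.812 = 9.682 years.
Total proper time: 25.34 + τ_2 + 9.682 = 55.00, so τ_2 = 55.00 − 35.02 = 19.98 years.
γ_2 = 28.29/19.98 = 1.416; β = √(1 − 1/γ²) = √0.5012.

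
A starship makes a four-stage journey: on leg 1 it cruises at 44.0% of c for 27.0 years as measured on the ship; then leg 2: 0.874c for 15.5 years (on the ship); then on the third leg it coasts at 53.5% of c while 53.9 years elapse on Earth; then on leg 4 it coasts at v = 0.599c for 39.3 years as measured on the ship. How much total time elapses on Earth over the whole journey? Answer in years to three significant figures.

Leg 1: β = 0.440; γ = 1/√(1 − 0.440²) = 1/√0.8064 = 1.114; Δt_1 = 1.114 × 27.0 = 30.07 years.
Leg 2: γ = 1/√(1 − 0.874²) = 1/√0.2361 = 2.058; Δt_2 = 2.058 × 15.5 = 31.90 years.
Leg 3: 53.9 years is already measured on Earth.
Leg 4: γ = 1/√(1 − 0.599²) = 1/√0.6412 = 1.249; Δt_4 = 1.249 × 39.3 = 49.08 years.
Total: 30.07 + 31.90 + 53.90 + 49.08 years.

Δt = 165 years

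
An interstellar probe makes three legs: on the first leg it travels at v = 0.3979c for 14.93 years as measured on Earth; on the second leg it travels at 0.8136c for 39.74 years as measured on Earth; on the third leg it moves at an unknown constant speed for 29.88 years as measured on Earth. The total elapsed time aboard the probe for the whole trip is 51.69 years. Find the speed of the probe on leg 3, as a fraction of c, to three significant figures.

β = 0.867

Leg 1: γ = 1/√(1 − 0.3979²) = 1/√0.8417 = 1.090; τ_1 = 14.93/1.090 = 13.70 years.
Leg 2: γ = 1/√(1 − 0.8136²) = 1/√0.3381 = 1.720; τ_2 = 39.74/1.720 = 23.11 years.
Leg 3: speed unknown; τ_3 = 29.88/γ_3.
Total proper time: 13.70 + 23.11 + τ_3 = 51.69, so τ_3 = 51.69 − 36.80 = 14.89 years.
γ_3 = 29.88/14.89 = 2.007; β = √(1 − 1/γ²) = √0.7518.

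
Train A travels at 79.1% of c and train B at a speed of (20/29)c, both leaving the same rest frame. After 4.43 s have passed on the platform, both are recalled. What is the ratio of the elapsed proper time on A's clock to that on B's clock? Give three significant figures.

A: β = 0.791; γ = 1/√(1 − 0.791²) = 1/√0.3743 = 1.634. B: γ = 1/√(1 − (20/29)²) = 29/21 ≈ 1.381.
τ_A/τ_B = γ_B/γ_A = 1.381/1.634 = 0.8449, so τ_A/τ_B = 0.8449.

τ_A/τ_B = 0.845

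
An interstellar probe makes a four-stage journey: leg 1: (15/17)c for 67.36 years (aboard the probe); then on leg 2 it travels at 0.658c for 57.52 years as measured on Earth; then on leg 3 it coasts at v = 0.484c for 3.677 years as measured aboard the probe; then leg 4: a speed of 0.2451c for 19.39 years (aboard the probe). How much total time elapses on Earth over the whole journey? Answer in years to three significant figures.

Δt = 225 years

Leg 1: γ = 1/√(1 − (15/17)²) = 17/8 = 2.125; Δt_1 = 2.125 × 67.36 = 143.1 years.
Leg 2: 57.52 years is already measured on Earth.
Leg 3: γ = 1/√(1 − 0.484²) = 1/√0.7657 = 1.143; Δt_3 = 1.143 × 3.677 = 4.202 years.
Leg 4: γ = 1/√(1 − 0.2451²) = 1/√0.9399 = 1.031; Δt_4 = 1.031 × 19.39 = 20.00 years.
Total: 143.1 + 57.52 + 4.202 + 20.00 years.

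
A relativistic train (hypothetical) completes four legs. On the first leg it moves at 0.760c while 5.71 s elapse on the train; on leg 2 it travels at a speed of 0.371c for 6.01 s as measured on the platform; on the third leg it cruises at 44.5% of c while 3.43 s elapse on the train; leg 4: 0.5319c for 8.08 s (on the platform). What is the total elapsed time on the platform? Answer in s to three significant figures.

Δt = 26.7 s

Leg 1: γ = 1/√(1 − 0.760²) = 1/√0.4224 = 1.539; Δt_1 = 1.539 × 5.71 = 8.786 s.
Leg 2: 6.01 s is already measured on the platform.
Leg 3: β = 0.445; γ = 1/√(1 − 0.445²) = 1/√0.8020 = 1.117; Δt_3 = 1.117 × 3.43 = 3.830 s.
Leg 4: 8.08 s is already measured on the platform.
Total: 8.786 + 6.010 + 3.830 + 8.080 s.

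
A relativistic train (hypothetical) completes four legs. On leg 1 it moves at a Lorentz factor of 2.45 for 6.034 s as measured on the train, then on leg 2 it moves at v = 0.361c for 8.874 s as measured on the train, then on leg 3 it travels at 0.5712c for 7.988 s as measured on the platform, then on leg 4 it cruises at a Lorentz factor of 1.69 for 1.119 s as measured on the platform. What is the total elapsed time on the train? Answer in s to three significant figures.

τ = 22.1 s

Leg 1: 6.034 s is already measured on the train.
Leg 2: 8.874 s is already measured on the train.
Leg 3: γ = 1/√(1 − 0.5712²) = 1/√0.6737 = 1.218; τ_3 = 7.988/1.218 = 6.557 s.
Leg 4: γ = 1.69; τ_4 = 1.119/1.690 = 0.6621 s.
Total: 6.034 + 8.874 + 6.557 + 0.6621 s.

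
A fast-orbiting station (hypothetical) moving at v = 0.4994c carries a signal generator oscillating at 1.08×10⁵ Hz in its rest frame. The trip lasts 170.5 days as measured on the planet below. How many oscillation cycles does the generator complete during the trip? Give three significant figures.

N = 1.38×10¹²

γ = 1/√(1 − 0.4994²) = 1/√0.7506 = 1.154
The oscillator's own cycle count is N = f × τ where τ is the proper time aboard the station. τ = Δt/γ = 170.5/1.154 = 147.7 days = 1.276×10⁷ s.
N = 1.08×10⁵ × 1.276×10⁷ = 1.378×10¹².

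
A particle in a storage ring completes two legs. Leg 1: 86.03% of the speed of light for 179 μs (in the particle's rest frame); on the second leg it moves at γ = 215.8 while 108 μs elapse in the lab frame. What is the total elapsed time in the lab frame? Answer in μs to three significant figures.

Leg 1: β = 0.8603; γ = 1/√(1 − 0.8603²) = 1/√0.2599 = 1.962; Δt_1 = 1.962 × 179 = 351.1 μs.
Leg 2: 108 μs is already measured in the lab frame.
Total: 351.1 + 108.0 μs.

Δt = 459 μs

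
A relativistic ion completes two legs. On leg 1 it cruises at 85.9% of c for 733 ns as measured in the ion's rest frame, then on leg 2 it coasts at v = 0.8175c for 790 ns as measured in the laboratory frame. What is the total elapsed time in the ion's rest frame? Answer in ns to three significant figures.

τ = 1190 ns

Leg 1: 733 ns is already measured in the ion's rest frame.
Leg 2: γ = 1/√(1 − 0.8175²) = 1/√0.3317 = 1.736; τ_2 = 790/1.736 = 455.0 ns.
Total: 733.0 + 455.0 ns.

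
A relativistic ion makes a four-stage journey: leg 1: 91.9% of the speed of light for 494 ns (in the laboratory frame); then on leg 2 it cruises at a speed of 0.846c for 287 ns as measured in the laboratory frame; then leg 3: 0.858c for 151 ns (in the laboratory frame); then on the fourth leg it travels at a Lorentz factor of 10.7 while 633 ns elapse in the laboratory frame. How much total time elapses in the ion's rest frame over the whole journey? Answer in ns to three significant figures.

Leg 1: β = 0.919; γ = 1/√(1 − 0.919²) = 1/√0.1554 = 2.536; τ_1 = 494/2.536 = 194.8 ns.
Leg 2: γ = 1/√(1 − 0.846²) = 1/√0.2843 = 1.876; τ_2 = 287/1.876 = 153.0 ns.
Leg 3: γ = 1/√(1 − 0.858²) = 1/√0.2638 = 1.947; τ_3 = 151/1.947 = 77.56 ns.
Leg 4: γ = 10.7; τ_4 = 633/10.70 = 59.16 ns.
Total: 194.8 + 153.0 + 77.56 + 59.16 ns.

τ = 485 ns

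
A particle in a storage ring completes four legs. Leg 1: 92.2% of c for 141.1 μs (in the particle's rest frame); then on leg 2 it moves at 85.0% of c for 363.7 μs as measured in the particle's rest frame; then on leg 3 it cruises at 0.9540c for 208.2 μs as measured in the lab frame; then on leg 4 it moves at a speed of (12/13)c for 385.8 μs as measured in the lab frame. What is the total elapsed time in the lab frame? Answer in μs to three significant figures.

Δt = 1650 μs

Leg 1: β = 0.922; γ = 1/√(1 − 0.922²) = 1/√0.1499 = 2.583; Δt_1 = 2.583 × 141.1 = 364.4 μs.
Leg 2: β = 0.850; γ = 1/√(1 − 0.850²) = 1/√0.2775 = 1.898; Δt_2 = 1.898 × 363.7 = 690.4 μs.
Leg 3: 208.2 μs is already measured in the lab frame.
Leg 4: 385.8 μs is already measured in the lab frame.
Total: 364.4 + 690.4 + 208.2 + 385.8 μs.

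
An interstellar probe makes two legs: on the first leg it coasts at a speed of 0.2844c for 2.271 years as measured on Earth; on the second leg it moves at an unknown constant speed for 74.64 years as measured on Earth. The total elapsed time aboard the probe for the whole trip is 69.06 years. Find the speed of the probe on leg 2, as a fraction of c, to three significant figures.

β = 0.444

Leg 1: γ = 1/√(1 − 0.2844²) = 1/√0.9191 = 1.043; τ_1 = 2.271/1.043 = 2.177 years.
Leg 2: speed unknown; τ_2 = 74.64/γ_2.
Total proper time: 2.177 + τ_2 = 69.06, so τ_2 = 69.06 − 2.177 = 66.88 years.
γ_2 = 74.64/66.88 = 1.116; β = √(1 − 1/γ²) = √0.1971.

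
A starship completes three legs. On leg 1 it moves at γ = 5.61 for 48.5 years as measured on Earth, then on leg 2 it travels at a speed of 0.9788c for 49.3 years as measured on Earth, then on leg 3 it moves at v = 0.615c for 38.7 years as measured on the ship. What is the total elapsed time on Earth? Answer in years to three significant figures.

Δt = 147 years

Leg 1: 48.5 years is already measured on Earth.
Leg 2: 49.3 years is already measured on Earth.
Leg 3: γ = 1/√(1 − 0.615²) = 1/√0.6218 = 1.268; Δt_3 = 1.268 × 38.7 = 49.08 years.
Total: 48.50 + 49.30 + 49.08 years.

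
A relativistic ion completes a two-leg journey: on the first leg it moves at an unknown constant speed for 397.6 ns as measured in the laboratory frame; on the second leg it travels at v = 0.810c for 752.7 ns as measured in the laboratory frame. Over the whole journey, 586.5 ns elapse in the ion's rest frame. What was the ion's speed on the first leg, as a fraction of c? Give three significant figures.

β = 0.931

Leg 1: speed unknown; τ_1 = 397.6/γ_1.
Leg 2: γ = 1/√(1 − 0.810²) = 1/√0.3439 = 1.705; τ_2 = 752.7/1.705 = 441.4 ns.
Total proper time: τ_1 + 441.4 = 586.5, so τ_1 = 586.5 − 441.4 = 145.1 ns.
γ_1 = 397.6/145.1 = 2.740; β = √(1 − 1/γ²) = √0.8668.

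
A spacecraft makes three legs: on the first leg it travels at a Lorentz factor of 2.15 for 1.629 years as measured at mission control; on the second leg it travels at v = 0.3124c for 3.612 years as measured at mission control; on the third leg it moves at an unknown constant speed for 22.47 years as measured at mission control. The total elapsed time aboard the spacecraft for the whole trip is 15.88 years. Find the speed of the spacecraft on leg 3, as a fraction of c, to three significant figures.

β = 0.854

Leg 1: γ = 2.15; τ_1 = 1.629/2.150 = 0.7577 years.
Leg 2: γ = 1/√(1 − 0.3124²) = 1/√0.9024 = 1.053; τ_2 = 3.612/1.053 = 3.431 years.
Leg 3: speed unknown; τ_3 = 22.47/γ_3.
Total proper time: 0.7577 + 3.431 + τ_3 = 15.88, so τ_3 = 15.88 − 4.189 = 11.69 years.
γ_3 = 22.47/11.69 = 1.922; β = √(1 − 1/γ²) = √0.7293.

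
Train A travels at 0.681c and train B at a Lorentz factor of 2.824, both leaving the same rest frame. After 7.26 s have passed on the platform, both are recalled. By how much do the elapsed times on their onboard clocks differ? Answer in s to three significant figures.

|τ_A − τ_B| = 2.75 s

A: γ = 1/√(1 − 0.681²) = 1/√0.5362 = 1.366; τ_A = 7.26/1.366 = 5.316 s.
B: γ = 2.824; τ_B = 7.26/2.824 = 2.571 s.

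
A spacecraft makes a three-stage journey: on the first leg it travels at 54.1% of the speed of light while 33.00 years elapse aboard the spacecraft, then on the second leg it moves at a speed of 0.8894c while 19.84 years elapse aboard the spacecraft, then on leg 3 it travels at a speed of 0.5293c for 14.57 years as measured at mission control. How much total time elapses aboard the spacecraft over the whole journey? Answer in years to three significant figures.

Leg 1: 33.00 years is already measured aboard the spacecraft.
Leg 2: 19.84 years is already measured aboard the spacecraft.
Leg 3: γ = 1/√(1 − 0.5293²) = 1/√0.7198 = 1.179; τ_3 = 14.57/1.179 = 12.36 years.
Total: 33.00 + 19.84 + 12.36 years.

τ = 65.2 years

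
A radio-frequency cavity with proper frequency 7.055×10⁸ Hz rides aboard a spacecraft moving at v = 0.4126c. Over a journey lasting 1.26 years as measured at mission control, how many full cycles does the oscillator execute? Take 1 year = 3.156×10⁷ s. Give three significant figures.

N = 2.56×10¹⁶

γ = 1/√(1 − 0.4126²) = 1/√0.8298 = 1.098
The oscillator's own cycle count is N = f × τ where τ is the proper time aboard the spacecraft. τ = Δt/γ = 1.26/1.098 = 1.148 years = 3.622×10⁷ s.
N = 7.055×10⁸ × 3.622×10⁷ = 2.556×10¹⁶.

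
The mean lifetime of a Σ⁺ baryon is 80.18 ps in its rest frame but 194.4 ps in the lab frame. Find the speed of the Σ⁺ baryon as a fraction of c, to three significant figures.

γ = Δt/τ₀ = 194.4/80.18 = 2.425
β = √(1 − 1/γ²) = √(1 − 0.1701) = √0.8299

v = 0.911c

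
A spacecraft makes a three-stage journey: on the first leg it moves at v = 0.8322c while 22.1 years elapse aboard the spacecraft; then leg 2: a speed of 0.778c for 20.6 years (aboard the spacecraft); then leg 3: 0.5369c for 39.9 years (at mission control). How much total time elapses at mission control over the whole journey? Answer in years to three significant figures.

Leg 1: γ = 1/√(1 − 0.8322²) = 1/√0.3074 = 1.804; Δt_1 = 1.804 × 22.1 = 39.86 years.
Leg 2: γ = 1/√(1 − 0.778²) = 1/√0.3947 = 1.592; Δt_2 = 1.592 × 20.6 = 32.79 years.
Leg 3: 39.9 years is already measured at mission control.
Total: 39.86 + 32.79 + 39.90 years.

Δt = 113 years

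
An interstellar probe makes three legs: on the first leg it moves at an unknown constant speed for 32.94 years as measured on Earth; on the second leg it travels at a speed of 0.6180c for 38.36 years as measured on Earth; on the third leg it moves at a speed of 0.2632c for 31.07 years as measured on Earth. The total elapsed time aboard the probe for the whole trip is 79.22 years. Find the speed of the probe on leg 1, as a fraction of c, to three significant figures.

β = 0.815

Leg 1: speed unknown; τ_1 = 32.94/γ_1.
Leg 2: γ = 1/√(1 − 0.6180²) = 1/√0.6181 = 1.272; τ_2 = 38.36/1.272 = 30.16 years.
Leg 3: γ = 1/√(1 − 0.2632²) = 1/√0.9307 = 1.037; τ_3 = 31.07/1.037 = 29.97 years.
Total proper time: τ_1 + 30.16 + 29.97 = 79.22, so τ_1 = 79.22 − 60.13 = 19.09 years.
γ_1 = 32.94/19.09 = 1.726; β = √(1 − 1/γ²) = √0.6642.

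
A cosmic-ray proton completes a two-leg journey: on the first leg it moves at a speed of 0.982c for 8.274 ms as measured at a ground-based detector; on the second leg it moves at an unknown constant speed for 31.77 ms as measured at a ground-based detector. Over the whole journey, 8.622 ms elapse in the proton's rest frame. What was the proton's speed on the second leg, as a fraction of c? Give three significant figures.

Leg 1: γ = 1/√(1 − 0.982²) = 1/√0.03568 = 5.294; τ_1 = 8.274/5.294 = 1.563 ms.
Leg 2: speed unknown; τ_2 = 31.77/γ_2.
Total proper time: 1.563 + τ_2 = 8.622, so τ_2 = 8.622 − 1.563 = 7.059 ms.
γ_2 = 31.77/7.059 = 4.501; β = √(1 − 1/γ²) = √0.9506.

β = 0.975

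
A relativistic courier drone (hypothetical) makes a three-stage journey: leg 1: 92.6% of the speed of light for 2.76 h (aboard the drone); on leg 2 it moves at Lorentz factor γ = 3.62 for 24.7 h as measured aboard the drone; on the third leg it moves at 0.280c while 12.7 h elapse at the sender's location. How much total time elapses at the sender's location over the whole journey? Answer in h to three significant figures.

Δt = 109 h

Leg 1: β = 0.926; γ = 1/√(1 − 0.926²) = 1/√0.1425 = 2.649; Δt_1 = 2.649 × 2.76 = 7.311 h.
Leg 2: γ = 3.62; Δt_2 = 3.620 × 24.7 = 89.41 h.
Leg 3: 12.7 h is already measured at the sender's location.
Total: 7.311 + 89.41 + 12.70 h.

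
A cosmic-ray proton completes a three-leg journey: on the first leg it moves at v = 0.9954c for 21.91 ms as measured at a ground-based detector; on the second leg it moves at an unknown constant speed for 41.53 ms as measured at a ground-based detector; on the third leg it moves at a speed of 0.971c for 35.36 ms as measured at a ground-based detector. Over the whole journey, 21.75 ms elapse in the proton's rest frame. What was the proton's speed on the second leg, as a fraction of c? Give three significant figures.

Leg 1: γ = 1/√(1 − 0.9954²) = 1/√0.009179 = 10.44; τ_1 = 21.91/10.44 = 2.099 ms.
Leg 2: speed unknown; τ_2 = 41.53/γ_2.
Leg 3: γ = 1/√(1 − 0.971²) = 1/√0.05716 = 4.183; τ_3 = 35.36/4.183 = 8.454 ms.
Total proper time: 2.099 + τ_2 + 8.454 = 21.75, so τ_2 = 21.75 − 10.55 = 11.20 ms.
γ_2 = 41.53/11.20 = 3.709; β = √(1 − 1/γ²) = √0.9273.

β = 0.963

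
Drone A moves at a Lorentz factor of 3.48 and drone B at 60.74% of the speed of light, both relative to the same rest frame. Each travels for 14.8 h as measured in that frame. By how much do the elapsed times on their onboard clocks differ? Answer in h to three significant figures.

|τ_A − τ_B| = 7.50 h

A: γ = 3.48; τ_A = 14.8/3.480 = 4.253 h.
B: β = 0.6074; γ = 1/√(1 − 0.6074²) = 1/√0.6311 = 1.259; τ_B = 14.8/1.259 = 11.76 h.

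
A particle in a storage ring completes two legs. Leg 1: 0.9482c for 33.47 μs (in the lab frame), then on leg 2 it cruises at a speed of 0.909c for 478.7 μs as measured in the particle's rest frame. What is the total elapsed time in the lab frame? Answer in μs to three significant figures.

Leg 1: 33.47 μs is already measured in the lab frame.
Leg 2: γ = 1/√(1 − 0.909²) = 1/√0.1737 = 2.399; Δt_2 = 2.399 × 478.7 = 1149 μs.
Total: 33.47 + 1149 μs.

Δt = 1180 μs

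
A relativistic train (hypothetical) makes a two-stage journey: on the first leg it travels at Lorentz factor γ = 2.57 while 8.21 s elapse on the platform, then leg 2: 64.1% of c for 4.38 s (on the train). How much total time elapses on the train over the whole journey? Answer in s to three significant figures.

Leg 1: γ = 2.57; τ_1 = 8.21/2.570 = 3.195 s.
Leg 2: 4.38 s is already measured on the train.
Total: 3.195 + 4.380 s.

τ = 7.57 s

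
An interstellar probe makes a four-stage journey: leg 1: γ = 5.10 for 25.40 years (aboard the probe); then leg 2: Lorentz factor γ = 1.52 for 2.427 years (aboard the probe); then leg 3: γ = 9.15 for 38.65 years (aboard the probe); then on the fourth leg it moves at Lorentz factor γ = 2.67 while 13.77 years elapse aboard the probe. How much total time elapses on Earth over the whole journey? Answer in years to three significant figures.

Leg 1: γ = 5.10; Δt_1 = 5.100 × 25.40 = 129.5 years.
Leg 2: γ = 1.52; Δt_2 = 1.520 × 2.427 = 3.689 years.
Leg 3: γ = 9.15; Δt_3 = 9.150 × 38.65 = 353.6 years.
Leg 4: γ = 2.67; Δt_4 = 2.670 × 13.77 = 36.77 years.
Total: 129.5 + 3.689 + 353.6 + 36.77 years.

Δt = 524 years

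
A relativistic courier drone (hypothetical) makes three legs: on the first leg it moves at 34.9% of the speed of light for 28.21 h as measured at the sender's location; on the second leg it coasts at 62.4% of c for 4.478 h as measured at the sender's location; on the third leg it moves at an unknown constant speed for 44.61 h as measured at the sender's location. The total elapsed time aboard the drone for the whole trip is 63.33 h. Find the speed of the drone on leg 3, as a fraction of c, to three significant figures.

Leg 1: β = 0.349; γ = 1/√(1 − 0.349²) = 1/√0.8782 = 1.067; τ_1 = 28.21/1.067 = 26.44 h.
Leg 2: β = 0.624; γ = 1/√(1 − 0.624²) = 1/√0.6106 = 1.280; τ_2 = 4.478/1.280 = 3.499 h.
Leg 3: speed unknown; τ_3 = 44.61/γ_3.
Total proper time: 26.44 + 3.499 + τ_3 = 63.33, so τ_3 = 63.33 − 29.94 = 33.39 h.
γ_3 = 44.61/33.39 = 1.336; β = √(1 − 1/γ²) = √0.4396.

β = 0.663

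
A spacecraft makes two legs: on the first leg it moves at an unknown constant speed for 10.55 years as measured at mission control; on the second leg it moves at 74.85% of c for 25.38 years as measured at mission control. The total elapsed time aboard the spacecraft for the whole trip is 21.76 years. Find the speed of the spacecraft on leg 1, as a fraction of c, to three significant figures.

Leg 1: speed unknown; τ_1 = 10.55/γ_1.
Leg 2: β = 0.7485; γ = 1/√(1 − 0.7485²) = 1/√0.4397 = 1.508; τ_2 = 25.38/1.508 = 16.83 years.
Total proper time: τ_1 + 16.83 = 21.76, so τ_1 = 21.76 − 16.83 = 4.930 years.
γ_1 = 10.55/4.930 = 2.140; β = √(1 − 1/γ²) = √0.7817.

β = 0.884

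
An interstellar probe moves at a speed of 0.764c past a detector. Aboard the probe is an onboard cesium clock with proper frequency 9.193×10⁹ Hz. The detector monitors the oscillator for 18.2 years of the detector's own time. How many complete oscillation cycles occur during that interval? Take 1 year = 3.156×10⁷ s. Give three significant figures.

N = 3.41×10¹⁸

γ = 1/√(1 − 0.764²) = 1/√0.4163 = 1.550
During 18.2 years of lab time, the oscillator's proper time advances by τ = Δt/γ = 18.2/1.550 = 11.74 years = 3.706×10⁸ s.
N = f × τ = 9.193×10⁹ × 3.706×10⁸ = 3.407×10¹⁸.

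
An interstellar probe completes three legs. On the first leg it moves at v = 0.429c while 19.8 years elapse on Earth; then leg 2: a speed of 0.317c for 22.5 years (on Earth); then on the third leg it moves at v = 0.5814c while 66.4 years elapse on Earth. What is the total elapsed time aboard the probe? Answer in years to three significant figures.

Leg 1: γ = 1/√(1 − 0.429²) = 1/√0.8160 = 1.107; τ_1 = 19.8/1.107 = 17.89 years.
Leg 2: γ = 1/√(1 − 0.317²) = 1/√0.8995 = 1.054; τ_2 = 22.5/1.054 = 21.34 years.
Leg 3: γ = 1/√(1 − 0.5814²) = 1/√0.6620 = 1.229; τ_3 = 66.4/1.229 = 54.02 years.
Total: 17.89 + 21.34 + 54.02 years.

τ = 93.2 years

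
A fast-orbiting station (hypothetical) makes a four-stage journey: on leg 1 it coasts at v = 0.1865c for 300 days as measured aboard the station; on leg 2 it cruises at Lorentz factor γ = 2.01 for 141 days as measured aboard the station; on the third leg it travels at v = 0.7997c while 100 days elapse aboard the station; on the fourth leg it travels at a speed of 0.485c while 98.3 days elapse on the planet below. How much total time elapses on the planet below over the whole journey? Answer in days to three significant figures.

Leg 1: γ = 1/√(1 − 0.1865²) = 1/√0.9652 = 1.018; Δt_1 = 1.018 × 300 = 305.4 days.
Leg 2: γ = 2.01; Δt_2 = 2.010 × 141 = 283.4 days.
Leg 3: γ = 1/√(1 − 0.7997²) = 1/√0.3605 = 1.666; Δt_3 = 1.666 × 100 = 166.6 days.
Leg 4: 98.3 days is already measured on the planet below.
Total: 305.4 + 283.4 + 166.6 + 98.30 days.

Δt = 854 days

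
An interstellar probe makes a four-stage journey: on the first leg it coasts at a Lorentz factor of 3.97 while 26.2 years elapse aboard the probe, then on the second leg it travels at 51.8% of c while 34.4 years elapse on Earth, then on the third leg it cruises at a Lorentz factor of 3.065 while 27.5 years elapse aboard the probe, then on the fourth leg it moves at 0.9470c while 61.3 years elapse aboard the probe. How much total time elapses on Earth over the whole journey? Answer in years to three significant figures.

Δt = 414 years

Leg 1: γ = 3.97; Δt_1 = 3.970 × 26.2 = 104.0 years.
Leg 2: 34.4 years is already measured on Earth.
Leg 3: γ = 3.065; Δt_3 = 3.065 × 27.5 = 84.29 years.
Leg 4: γ = 1/√(1 − 0.9470²) = 1/√0.1032 = 3.113; Δt_4 = 3.113 × 61.3 = 190.8 years.
Total: 104.0 + 34.40 + 84.29 + 190.8 years.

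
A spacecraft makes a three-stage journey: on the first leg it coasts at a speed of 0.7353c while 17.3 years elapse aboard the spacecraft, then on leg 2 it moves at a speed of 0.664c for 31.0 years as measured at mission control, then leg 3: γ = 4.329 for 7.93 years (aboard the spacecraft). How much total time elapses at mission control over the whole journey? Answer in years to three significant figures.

Δt = 90.9 years

Leg 1: γ = 1/√(1 − 0.7353²) = 1/√0.4593 = 1.475; Δt_1 = 1.475 × 17.3 = 25.53 years.
Leg 2: 31.0 years is already measured at mission control.
Leg 3: γ = 4.329; Δt_3 = 4.329 × 7.93 = 34.33 years.
Total: 25.53 + 31.00 + 34.33 years.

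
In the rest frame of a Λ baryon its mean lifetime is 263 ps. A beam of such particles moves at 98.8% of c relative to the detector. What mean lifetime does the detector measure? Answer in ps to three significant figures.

Δt = 1700 ps

β = 0.988; γ = 1/√(1 − 0.988²) = 1/√0.02386 = 6.474
The rest-frame lifetime is the proper time; the lab measures the dilated interval Δt = γτ₀ = 6.474 × 263 ps.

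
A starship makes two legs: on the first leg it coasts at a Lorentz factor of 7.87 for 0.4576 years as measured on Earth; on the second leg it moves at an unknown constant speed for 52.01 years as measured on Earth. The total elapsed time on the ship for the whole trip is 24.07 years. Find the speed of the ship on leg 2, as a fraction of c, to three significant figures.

β = 0.887

Leg 1: γ = 7.87; τ_1 = 0.4576/7.870 = 0.05814 years.
Leg 2: speed unknown; τ_2 = 52.01/γ_2.
Total proper time: 0.05814 + τ_2 = 24.07, so τ_2 = 24.07 − 0.05814 = 24.01 years.
γ_2 = 52.01/24.01 = 2.166; β = √(1 − 1/γ²) = √0.7869.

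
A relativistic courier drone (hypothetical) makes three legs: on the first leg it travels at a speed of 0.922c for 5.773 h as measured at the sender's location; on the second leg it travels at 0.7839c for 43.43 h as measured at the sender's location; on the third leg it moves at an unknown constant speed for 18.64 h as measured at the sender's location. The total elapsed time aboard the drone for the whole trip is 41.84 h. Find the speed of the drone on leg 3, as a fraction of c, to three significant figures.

β = 0.735

Leg 1: γ = 1/√(1 − 0.922²) = 1/√0.1499 = 2.583; τ_1 = 5.773/2.583 = 2.235 h.
Leg 2: γ = 1/√(1 − 0.7839²) = 1/√0.3855 = 1.611; τ_2 = 43.43/1.611 = 26.97 h.
Leg 3: speed unknown; τ_3 = 18.64/γ_3.
Total proper time: 2.235 + 26.97 + τ_3 = 41.84, so τ_3 = 41.84 − 29.20 = 12.64 h.
γ_3 = 18.64/12.64 = 1.475; β = √(1 − 1/γ²) = √0.5402.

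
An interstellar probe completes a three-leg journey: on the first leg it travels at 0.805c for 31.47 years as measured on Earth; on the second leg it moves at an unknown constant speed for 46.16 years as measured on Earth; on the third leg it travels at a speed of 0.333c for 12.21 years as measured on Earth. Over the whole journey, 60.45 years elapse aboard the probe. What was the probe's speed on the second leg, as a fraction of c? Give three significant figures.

β = 0.755

Leg 1: γ = 1/√(1 − 0.805²) = 1/√0.3520 = 1.686; τ_1 = 31.47/1.686 = 18.67 years.
Leg 2: speed unknown; τ_2 = 46.16/γ_2.
Leg 3: γ = 1/√(1 − 0.333²) = 1/√0.8891 = 1.061; τ_3 = 12.21/1.061 = 11.51 years.
Total proper time: 18.67 + τ_2 + 11.51 = 60.45, so τ_2 = 60.45 − 30.18 = 30.27 years.
γ_2 = 46.16/30.27 = 1.525; β = √(1 − 1/γ²) = √0.5701.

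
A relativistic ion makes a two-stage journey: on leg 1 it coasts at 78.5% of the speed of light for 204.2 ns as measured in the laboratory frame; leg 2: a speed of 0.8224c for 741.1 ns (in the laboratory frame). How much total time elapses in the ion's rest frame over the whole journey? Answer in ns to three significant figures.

τ = 548 ns

Leg 1: β = 0.785; γ = 1/√(1 − 0.785²) = 1/√0.3838 = 1.614; τ_1 = 204.2/1.614 = 126.5 ns.
Leg 2: γ = 1/√(1 − 0.8224²) = 1/√0.3237 = 1.758; τ_2 = 741.1/1.758 = 421.6 ns.
Total: 126.5 + 421.6 ns.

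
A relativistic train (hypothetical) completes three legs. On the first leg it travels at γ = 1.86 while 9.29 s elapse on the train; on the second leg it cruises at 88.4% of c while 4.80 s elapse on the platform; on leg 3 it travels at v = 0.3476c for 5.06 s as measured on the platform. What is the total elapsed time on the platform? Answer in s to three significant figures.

Δt = 27.1 s

Leg 1: γ = 1.86; Δt_1 = 1.860 × 9.29 = 17.28 s.
Leg 2: 4.80 s is already measured on the platform.
Leg 3: 5.06 s is already measured on the platform.
Total: 17.28 + 4.800 + 5.060 s.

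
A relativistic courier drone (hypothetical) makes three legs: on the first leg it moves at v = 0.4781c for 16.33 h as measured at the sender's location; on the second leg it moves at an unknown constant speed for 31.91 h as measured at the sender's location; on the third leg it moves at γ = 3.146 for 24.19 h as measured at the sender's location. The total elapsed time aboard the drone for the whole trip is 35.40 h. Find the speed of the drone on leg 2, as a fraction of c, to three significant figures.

β = 0.908

Leg 1: γ = 1/√(1 − 0.4781²) = 1/√0.7714 = 1.139; τ_1 = 16.33/1.139 = 14.34 h.
Leg 2: speed unknown; τ_2 = 31.91/γ_2.
Leg 3: γ = 3.146; τ_3 = 24.19/3.146 = 7.689 h.
Total proper time: 14.34 + τ_2 + 7.689 = 35.40, so τ_2 = 35.40 − 22.03 = 13.37 h.
γ_2 = 31.91/13.37 = 2.387; β = √(1 − 1/γ²) = √0.8245.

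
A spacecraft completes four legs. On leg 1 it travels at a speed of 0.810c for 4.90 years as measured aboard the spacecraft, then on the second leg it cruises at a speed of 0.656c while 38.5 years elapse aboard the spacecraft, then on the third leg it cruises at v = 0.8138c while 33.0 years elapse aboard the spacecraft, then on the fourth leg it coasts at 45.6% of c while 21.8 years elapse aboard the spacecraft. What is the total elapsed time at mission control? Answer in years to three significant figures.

Leg 1: γ = 1/√(1 − 0.810²) = 1/√0.3439 = 1.705; Δt_1 = 1.705 × 4.90 = 8.356 years.
Leg 2: γ = 1/√(1 − 0.656²) = 1/√0.5697 = 1.325; Δt_2 = 1.325 × 38.5 = 51.01 years.
Leg 3: γ = 1/√(1 − 0.8138²) = 1/√0.3377 = 1.721; Δt_3 = 1.721 × 33.0 = 56.78 years.
Leg 4: β = 0.456; γ = 1/√(1 − 0.456²) = 1/√0.7921 = 1.124; Δt_4 = 1.124 × 21.8 = 24.49 years.
Total: 8.356 + 51.01 + 56.78 + 24.49 years.

Δt = 141 years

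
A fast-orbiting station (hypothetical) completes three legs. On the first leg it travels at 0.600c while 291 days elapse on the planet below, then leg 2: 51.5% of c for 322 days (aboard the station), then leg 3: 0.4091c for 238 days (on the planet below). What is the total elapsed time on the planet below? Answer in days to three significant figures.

Δt = 905 days

Leg 1: 291 days is already measured on the planet below.
Leg 2: β = 0.515; γ = 1/√(1 − 0.515²) = 1/√0.7348 = 1.167; Δt_2 = 1.167 × 322 = 375.6 days.
Leg 3: 238 days is already measured on the planet below.
Total: 291.0 + 375.6 + 238.0 days.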